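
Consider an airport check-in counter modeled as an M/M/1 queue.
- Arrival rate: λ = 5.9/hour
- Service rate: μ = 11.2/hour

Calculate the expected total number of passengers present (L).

ρ = λ/μ = 5.9/11.2 = 0.5268
For M/M/1: L = λ/(μ-λ)
L = 5.9/(11.2-5.9) = 5.9/5.30
L = 1.1132 passengers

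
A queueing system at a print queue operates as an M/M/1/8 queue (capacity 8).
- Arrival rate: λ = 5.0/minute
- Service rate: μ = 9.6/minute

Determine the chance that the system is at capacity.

ρ = λ/μ = 5.0/9.6 = 0.52083
P₀ = (1-ρ)/(1-ρ^(K+1)) = (1-0.52083)/(1-0.52083^9) = 0.4792/0.9972 = 0.4805
P_K = P₀×ρ^K = 0.4805 × 0.52083^8 = 0.4805 × 0.005415 = 0.002602
Blocking probability = 0.26%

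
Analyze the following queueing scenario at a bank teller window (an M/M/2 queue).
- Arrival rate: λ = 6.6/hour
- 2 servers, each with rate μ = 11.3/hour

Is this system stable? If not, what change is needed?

Stability requires ρ = λ/(cμ) < 1
ρ = 6.6/(2 × 11.3) = 6.6/22.60 = 0.2920
Since 0.2920 < 1, the system is STABLE.
The servers are busy 29.20% of the time.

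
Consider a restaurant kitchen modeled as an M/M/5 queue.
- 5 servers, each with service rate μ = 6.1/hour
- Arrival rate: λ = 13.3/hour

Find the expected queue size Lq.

Traffic intensity: ρ = λ/(cμ) = 13.3/(5×6.1) = 0.4361
Since ρ = 0.4361 < 1, system is stable.
Offered load a = λ/μ = cρ = 13.3/6.1 = 2.1803
P₀ = [ Σₙ₌₀^4 aⁿ/n! + a^5/(5!(1-ρ)) ]⁻¹
Σ = a^0/0! + a^1/1! + a^2/2! + a^3/3! + a^4/4! = 1.0000 + 2.1803 + 2.3769 + 1.7275 + 0.9416 = 8.2263
a^5/(5!(1-ρ)) = 49.2730/(120 × 0.56393) = 0.7281
P₀ = 1/(8.2263 + 0.7281) = 0.1117
Lq = P₀·a^5·ρ / (5!(1-ρ)²) = 0.11168 × 49.2730 × 0.43607 / (120 × 0.31802) = 0.06288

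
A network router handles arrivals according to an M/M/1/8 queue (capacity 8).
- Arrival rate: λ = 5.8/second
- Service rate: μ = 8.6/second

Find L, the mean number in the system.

ρ = λ/μ = 5.8/8.6 = 0.67442
P₀ = (1-ρ)/(1-ρ^(K+1)) = (1-0.67442)/(1-0.67442^9) = 0.3256/0.9711 = 0.3353
P_K = P₀×ρ^K = 0.3353 × 0.67442^8 = 0.3353 × 0.04280 = 0.01435
L = ρ[1 - (K+1)ρ^K + Kρ^(K+1)] / [(1-ρ)(1-ρ^(K+1))]
L = 0.67442 × (1 - 9×0.042800 + 8×0.028865) / ((1 - 0.67442) × (1 - 0.028865)) = 1.8039 packets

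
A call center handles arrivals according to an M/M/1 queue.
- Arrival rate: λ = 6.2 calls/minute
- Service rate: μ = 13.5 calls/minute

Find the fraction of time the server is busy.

Server utilization: ρ = λ/μ
ρ = 6.2/13.5 = 0.4593
The server is busy 45.93% of the time.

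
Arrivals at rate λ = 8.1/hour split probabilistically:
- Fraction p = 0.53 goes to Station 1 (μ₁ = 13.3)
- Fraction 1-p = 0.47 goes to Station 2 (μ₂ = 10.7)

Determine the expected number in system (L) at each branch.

Effective rates: λ₁ = 8.1×0.53 = 4.293, λ₂ = 8.1×0.47 = 3.807
Station 1: ρ₁ = 4.293/13.3 = 0.32278, L₁ = ρ₁/(1-ρ₁) = 0.32278/(1-0.32278) = 0.4766
Station 2: ρ₂ = 3.807/10.7 = 0.3558, L₂ = ρ₂/(1-ρ₂) = 0.3558/(1-0.3558) = 0.5523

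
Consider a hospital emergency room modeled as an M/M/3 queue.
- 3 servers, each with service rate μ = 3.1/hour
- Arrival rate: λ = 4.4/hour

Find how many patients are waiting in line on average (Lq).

Traffic intensity: ρ = λ/(cμ) = 4.4/(3×3.1) = 0.4731
Since ρ = 0.4731 < 1, system is stable.
Offered load a = λ/μ = cρ = 4.4/3.1 = 1.4194
P₀ = [ Σₙ₌₀^2 aⁿ/n! + a^3/(3!(1-ρ)) ]⁻¹
Σ = a^0/0! + a^1/1! + a^2/2! = 1.00000 + 1.41935 + 1.00728 = 3.4266
a^3/(3!(1-ρ)) = 2.8594/(6 × 0.5269) = 0.9045
P₀ = 1/(3.4266 + 0.9045) = 0.2309
Lq = P₀·a^3·ρ / (3!(1-ρ)²) = 0.2309 × 2.8594 × 0.4731 / (6 × 0.2776) = 0.1875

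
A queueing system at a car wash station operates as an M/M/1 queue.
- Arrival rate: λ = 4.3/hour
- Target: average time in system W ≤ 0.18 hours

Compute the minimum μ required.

For M/M/1: W = 1/(μ-λ)
Need W ≤ 0.18, so 1/(μ-λ) ≤ 0.18
μ - λ ≥ 1/0.18 = 5.5556
μ ≥ 4.3 + 5.5556 = 9.8556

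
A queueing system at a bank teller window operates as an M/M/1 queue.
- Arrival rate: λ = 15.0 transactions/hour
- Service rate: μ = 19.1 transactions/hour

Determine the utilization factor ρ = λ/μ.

Server utilization: ρ = λ/μ
ρ = 15.0/19.1 = 0.7853
The server is busy 78.53% of the time.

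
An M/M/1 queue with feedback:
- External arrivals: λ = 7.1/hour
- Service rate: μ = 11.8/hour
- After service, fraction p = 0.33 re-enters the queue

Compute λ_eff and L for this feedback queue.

Effective arrival rate: λ_eff = λ/(1-p) = 7.1/(1-0.33) = 7.1/0.67 = 10.59701
ρ = λ_eff/μ = 10.59701/11.8 = 0.898052
L = ρ/(1-ρ) = 0.898052/(1-0.898052) = 8.8089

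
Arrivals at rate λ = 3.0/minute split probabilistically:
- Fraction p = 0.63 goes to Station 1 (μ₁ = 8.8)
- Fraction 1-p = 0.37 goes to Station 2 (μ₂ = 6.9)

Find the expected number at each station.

Effective rates: λ₁ = 3.0×0.63 = 1.89, λ₂ = 3.0×0.37 = 1.11
Station 1: ρ₁ = 1.89/8.8 = 0.21477, L₁ = ρ₁/(1-ρ₁) = 0.21477/(1-0.21477) = 0.2735
Station 2: ρ₂ = 1.11/6.9 = 0.16087, L₂ = ρ₂/(1-ρ₂) = 0.16087/(1-0.16087) = 0.1917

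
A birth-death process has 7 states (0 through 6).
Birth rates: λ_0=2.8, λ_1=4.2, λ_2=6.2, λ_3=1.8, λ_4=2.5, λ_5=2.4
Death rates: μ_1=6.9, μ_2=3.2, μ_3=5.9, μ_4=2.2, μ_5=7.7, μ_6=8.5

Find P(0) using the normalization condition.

Ratios P(n)/P(0) = (λ₀···λₙ₋₁)/(μ₁···μₙ):
P(1)/P(0) = (2.8)/(6.9) = 0.4058
P(2)/P(0) = (2.8×4.2)/(6.9×3.2) = 0.5326
P(3)/P(0) = (2.8×4.2×6.2)/(6.9×3.2×5.9) = 0.5597
P(4)/P(0) = (2.8×4.2×6.2×1.8)/(6.9×3.2×5.9×2.2) = 0.4579
P(5)/P(0) = (2.8×4.2×6.2×1.8×2.5)/(6.9×3.2×5.9×2.2×7.7) = 0.1487
P(6)/P(0) = (2.8×4.2×6.2×1.8×2.5×2.4)/(6.9×3.2×5.9×2.2×7.7×8.5) = 0.04198

Normalization: ∑ P(n) = 1
P(0) × (1.0000 + 0.4058 + 0.5326 + 0.5597 + 0.4579 + 0.1487 + 0.04198) = 1
P(0) × 3.1467 = 1
P(0) = 1/3.1467 = 0.3178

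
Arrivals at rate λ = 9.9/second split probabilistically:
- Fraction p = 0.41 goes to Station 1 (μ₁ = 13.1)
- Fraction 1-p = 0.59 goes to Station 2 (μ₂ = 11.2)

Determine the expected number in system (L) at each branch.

Effective rates: λ₁ = 9.9×0.41 = 4.059, λ₂ = 9.9×0.59 = 5.841
Station 1: ρ₁ = 4.059/13.1 = 0.30985, L₁ = ρ₁/(1-ρ₁) = 0.30985/(1-0.30985) = 0.4490
Station 2: ρ₂ = 5.841/11.2 = 0.5215, L₂ = ρ₂/(1-ρ₂) = 0.5215/(1-0.5215) = 1.0899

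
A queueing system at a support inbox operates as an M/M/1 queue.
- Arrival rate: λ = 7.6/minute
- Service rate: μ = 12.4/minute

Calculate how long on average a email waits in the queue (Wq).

First, compute utilization: ρ = λ/μ = 7.6/12.4 = 0.6129
For M/M/1: Wq = λ/(μ(μ-λ))
Wq = 7.6/(12.4 × (12.4-7.6))
Wq = 7.6/(12.4 × 4.80)
Wq = 0.1277 minutes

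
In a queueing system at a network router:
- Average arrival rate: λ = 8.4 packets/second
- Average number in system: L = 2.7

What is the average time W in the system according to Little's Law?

Little's Law: L = λW, so W = L/λ
W = 2.7/8.4 = 0.3214 seconds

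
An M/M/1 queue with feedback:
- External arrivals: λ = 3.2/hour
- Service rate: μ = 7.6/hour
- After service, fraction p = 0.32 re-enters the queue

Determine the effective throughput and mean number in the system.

Effective arrival rate: λ_eff = λ/(1-p) = 3.2/(1-0.32) = 3.2/0.68 = 4.70588
ρ = λ_eff/μ = 4.70588/7.6 = 0.619195
L = ρ/(1-ρ) = 0.619195/(1-0.619195) = 1.6260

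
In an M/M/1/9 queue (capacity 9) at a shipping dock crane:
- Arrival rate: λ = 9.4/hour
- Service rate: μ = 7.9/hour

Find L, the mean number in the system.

ρ = λ/μ = 9.4/7.9 = 1.189873
P₀ = (1-ρ)/(1-ρ^(K+1)) = (1-1.189873)/(1-1.189873^10) = -0.1899/-4.6886 = 0.04050
P_K = P₀×ρ^K = 0.04050 × 1.189873^9 = 0.04050 × 4.7809 = 0.1936
L = ρ[1 - (K+1)ρ^K + Kρ^(K+1)] / [(1-ρ)(1-ρ^(K+1))]
L = 1.189873 × (1 - 10×4.78085 + 9×5.68861) / ((1 - 1.189873) × (1 - 5.68861)) = 5.8662 containers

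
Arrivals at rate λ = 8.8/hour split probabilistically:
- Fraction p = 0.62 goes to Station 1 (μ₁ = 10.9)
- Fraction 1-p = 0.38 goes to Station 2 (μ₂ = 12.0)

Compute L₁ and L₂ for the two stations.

Effective rates: λ₁ = 8.8×0.62 = 5.456, λ₂ = 8.8×0.38 = 3.344
Station 1: ρ₁ = 5.456/10.9 = 0.50055, L₁ = ρ₁/(1-ρ₁) = 0.50055/(1-0.50055) = 1.0022
Station 2: ρ₂ = 3.344/12.0 = 0.27867, L₂ = ρ₂/(1-ρ₂) = 0.27867/(1-0.27867) = 0.3863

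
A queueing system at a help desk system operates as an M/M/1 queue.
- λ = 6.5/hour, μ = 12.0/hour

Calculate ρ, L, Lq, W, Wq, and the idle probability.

Step 1: ρ = λ/μ = 6.5/12.0 = 0.5417
Step 2: L = λ/(μ-λ) = 6.5/5.50 = 1.1818
Step 3: Lq = λ²/(μ(μ-λ)) = 42.25/(12.0×5.50) = 0.6402
Step 4: W = 1/(μ-λ) = 1/5.50 = 0.18182
Step 5: Wq = λ/(μ(μ-λ)) = 6.5/(12.0×5.50) = 0.09848
Step 6: P(0) = 1-ρ = 0.4583
Verify: L = λW = 6.5×0.18182 = 1.1818 ✔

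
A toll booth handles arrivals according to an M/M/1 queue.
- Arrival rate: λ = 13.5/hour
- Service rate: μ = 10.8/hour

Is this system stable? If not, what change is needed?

Stability requires ρ = λ/(cμ) < 1
ρ = 13.5/(1 × 10.8) = 13.5/10.80 = 1.2500
Since 1.2500 ≥ 1, the system is UNSTABLE.
Queue grows without bound. Need μ > λ = 13.5.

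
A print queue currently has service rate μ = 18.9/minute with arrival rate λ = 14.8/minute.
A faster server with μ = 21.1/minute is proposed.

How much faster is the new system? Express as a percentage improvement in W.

System 1: ρ₁ = 14.8/18.9 = 0.7831, W₁ = 1/(18.9-14.8) = 0.24390
System 2: ρ₂ = 14.8/21.1 = 0.7014, W₂ = 1/(21.1-14.8) = 0.15873
Improvement: (W₁-W₂)/W₁ = (0.24390-0.15873)/0.24390 = 34.92%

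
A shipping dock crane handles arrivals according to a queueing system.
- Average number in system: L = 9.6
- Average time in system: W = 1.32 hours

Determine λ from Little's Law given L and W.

Little's Law: L = λW, so λ = L/W
λ = 9.6/1.32 = 7.2727 containers/hour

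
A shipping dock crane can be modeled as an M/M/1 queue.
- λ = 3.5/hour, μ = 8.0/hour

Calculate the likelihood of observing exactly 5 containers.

ρ = λ/μ = 3.5/8.0 = 0.4375
P(n) = (1-ρ)ρⁿ
P(5) = (1-0.4375) × 0.4375^5
P(5) = 0.56250 × 0.016028
P(5) = 0.009016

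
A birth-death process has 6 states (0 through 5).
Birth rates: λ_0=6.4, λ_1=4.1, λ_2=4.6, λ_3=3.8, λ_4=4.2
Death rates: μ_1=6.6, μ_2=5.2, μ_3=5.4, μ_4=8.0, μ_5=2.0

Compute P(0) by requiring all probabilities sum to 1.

Ratios P(n)/P(0) = (λ₀···λₙ₋₁)/(μ₁···μₙ):
P(1)/P(0) = (6.4)/(6.6) = 0.96970
P(2)/P(0) = (6.4×4.1)/(6.6×5.2) = 0.76457
P(3)/P(0) = (6.4×4.1×4.6)/(6.6×5.2×5.4) = 0.65130
P(4)/P(0) = (6.4×4.1×4.6×3.8)/(6.6×5.2×5.4×8.0) = 0.30937
P(5)/P(0) = (6.4×4.1×4.6×3.8×4.2)/(6.6×5.2×5.4×8.0×2.0) = 0.64967

Normalization: ∑ P(n) = 1
P(0) × (1.0000 + 0.96970 + 0.76457 + 0.65130 + 0.30937 + 0.64967) = 1
P(0) × 4.3446 = 1
P(0) = 1/4.3446 = 0.2302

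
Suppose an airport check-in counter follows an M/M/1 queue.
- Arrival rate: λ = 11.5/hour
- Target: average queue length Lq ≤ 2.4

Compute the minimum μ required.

For M/M/1: Lq = λ²/(μ(μ-λ))
Need Lq ≤ 2.4, i.e. μ(μ-λ) ≥ λ²/2.4
μ² - 11.5μ - 132.25/2.4 ≥ 0  →  μ² - 11.5μ - 55.10417 ≥ 0
Quadratic formula (positive root): μ = [λ + √(λ² + 4×55.10417)]/2
Discriminant: 132.25 + 4×55.10417 = 352.6667, √352.6667 = 18.7794
μ ≥ (11.5 + 18.7794)/2 = 15.1397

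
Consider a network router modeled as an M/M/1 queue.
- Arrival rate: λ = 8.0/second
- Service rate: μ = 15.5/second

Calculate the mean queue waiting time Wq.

First, compute utilization: ρ = λ/μ = 8.0/15.5 = 0.5161
For M/M/1: Wq = λ/(μ(μ-λ))
Wq = 8.0/(15.5 × (15.5-8.0))
Wq = 8.0/(15.5 × 7.50)
Wq = 0.06882 seconds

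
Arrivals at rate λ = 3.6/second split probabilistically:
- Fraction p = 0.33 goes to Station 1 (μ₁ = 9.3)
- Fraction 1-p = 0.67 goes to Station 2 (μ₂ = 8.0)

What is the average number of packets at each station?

Effective rates: λ₁ = 3.6×0.33 = 1.188, λ₂ = 3.6×0.67 = 2.412
Station 1: ρ₁ = 1.188/9.3 = 0.1277, L₁ = ρ₁/(1-ρ₁) = 0.1277/(1-0.1277) = 0.1464
Station 2: ρ₂ = 2.412/8.0 = 0.3015, L₂ = ρ₂/(1-ρ₂) = 0.3015/(1-0.3015) = 0.4316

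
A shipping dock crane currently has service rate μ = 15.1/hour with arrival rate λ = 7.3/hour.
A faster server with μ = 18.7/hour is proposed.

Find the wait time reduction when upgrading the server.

System 1: ρ₁ = 7.3/15.1 = 0.4834, W₁ = 1/(15.1-7.3) = 0.1282
System 2: ρ₂ = 7.3/18.7 = 0.3904, W₂ = 1/(18.7-7.3) = 0.08772
Improvement: (W₁-W₂)/W₁ = (0.1282-0.08772)/0.1282 = 31.58%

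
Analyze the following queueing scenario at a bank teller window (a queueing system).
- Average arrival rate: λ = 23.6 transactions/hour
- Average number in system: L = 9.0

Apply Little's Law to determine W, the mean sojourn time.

Little's Law: L = λW, so W = L/λ
W = 9.0/23.6 = 0.3814 hours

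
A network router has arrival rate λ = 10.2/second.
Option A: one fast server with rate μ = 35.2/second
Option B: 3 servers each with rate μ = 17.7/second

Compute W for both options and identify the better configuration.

Option A: single server μ = 35.2 (M/M/1)
  ρ_A = 10.2/35.2 = 0.2898
  W_A = 1/(μ-λ) = 1/(35.2-10.2) = 1/25.00 = 0.04000

Option B: 3 servers μ = 17.7 (M/M/3)
  ρ_B = λ/(cμ) = 10.2/(3×17.7) = 0.1921
  Offered load a = λ/μ = cρ = 10.2/17.7 = 0.5763
  P₀ = [ Σₙ₌₀^2 aⁿ/n! + a^3/(3!(1-ρ)) ]⁻¹
  Σ = a^0/0! + a^1/1! + a^2/2! = 1.0000 + 0.5763 + 0.1660 = 1.7423
  a^3/(3!(1-ρ)) = 0.19137/(6 × 0.80791) = 0.03948
  P₀ = 1/(1.7423 + 0.03948) = 0.5612
  Lq = P₀·a^3·ρ / (3!(1-ρ)²) = 0.56123 × 0.19137 × 0.19209 / (6 × 0.65272) = 0.005268
  Wq_B = Lq/λ = 0.0052681/10.2 = 0.00051648
  W_B = Wq_B + 1/μ = 0.00051648 + 0.056497 = 0.05701

Since W_A = 0.04000 < W_B = 0.05701, Option A (single fast server) has the shorter time in system.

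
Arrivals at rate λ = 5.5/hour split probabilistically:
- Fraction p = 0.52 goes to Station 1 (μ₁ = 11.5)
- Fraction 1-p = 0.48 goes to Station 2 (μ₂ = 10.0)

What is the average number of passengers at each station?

Effective rates: λ₁ = 5.5×0.52 = 2.86, λ₂ = 5.5×0.48 = 2.64
Station 1: ρ₁ = 2.86/11.5 = 0.2487, L₁ = ρ₁/(1-ρ₁) = 0.2487/(1-0.2487) = 0.3310
Station 2: ρ₂ = 2.64/10.0 = 0.2640, L₂ = ρ₂/(1-ρ₂) = 0.2640/(1-0.2640) = 0.3587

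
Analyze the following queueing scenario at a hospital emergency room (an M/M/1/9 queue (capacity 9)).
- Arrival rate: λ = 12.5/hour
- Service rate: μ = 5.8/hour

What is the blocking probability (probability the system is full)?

ρ = λ/μ = 12.5/5.8 = 2.15517
P₀ = (1-ρ)/(1-ρ^(K+1)) = (1-2.15517)/(1-2.15517^10) = -1.1552/-2160.7991 = 0.0005346
P_K = P₀×ρ^K = 0.0005346 × 2.15517^9 = 0.0005346 × 1003.0759 = 0.5362
Blocking probability = 53.62%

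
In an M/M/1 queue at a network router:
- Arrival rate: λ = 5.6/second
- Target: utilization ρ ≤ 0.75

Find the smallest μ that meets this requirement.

ρ = λ/μ, so μ = λ/ρ
μ ≥ 5.6/0.75 = 7.4667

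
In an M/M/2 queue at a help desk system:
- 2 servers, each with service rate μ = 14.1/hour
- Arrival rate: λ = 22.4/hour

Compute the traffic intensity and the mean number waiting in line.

Traffic intensity: ρ = λ/(cμ) = 22.4/(2×14.1) = 0.7943
Since ρ = 0.7943 < 1, system is stable.
Offered load a = λ/μ = cρ = 22.4/14.1 = 1.5887
P₀ = [ Σₙ₌₀^1 aⁿ/n! + a^2/(2!(1-ρ)) ]⁻¹
Σ = a^0/0! + a^1/1! = 1.0000 + 1.5887 = 2.5887
a^2/(2!(1-ρ)) = 2.52382/(2 × 0.205674) = 6.1355
P₀ = 1/(2.5887 + 6.1355) = 0.1146
Lq = P₀·a^2·ρ / (2!(1-ρ)²) = 0.114625 × 2.52382 × 0.794326 / (2 × 0.0423017) = 2.7161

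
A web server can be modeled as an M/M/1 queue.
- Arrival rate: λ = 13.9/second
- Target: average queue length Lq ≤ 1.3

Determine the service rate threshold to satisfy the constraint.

For M/M/1: Lq = λ²/(μ(μ-λ))
Need Lq ≤ 1.3, i.e. μ(μ-λ) ≥ λ²/1.3
μ² - 13.9μ - 193.21/1.3 ≥ 0  →  μ² - 13.9μ - 148.62308 ≥ 0
Quadratic formula (positive root): μ = [λ + √(λ² + 4×148.62308)]/2
Discriminant: 193.21 + 4×148.62308 = 787.7023, √787.7023 = 28.0660
μ ≥ (13.9 + 28.0660)/2 = 20.9830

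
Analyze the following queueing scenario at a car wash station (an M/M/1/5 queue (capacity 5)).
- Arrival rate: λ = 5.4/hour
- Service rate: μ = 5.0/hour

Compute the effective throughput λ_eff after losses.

ρ = λ/μ = 5.4/5.0 = 1.0800
P₀ = (1-ρ)/(1-ρ^(K+1)) = (1-1.0800)/(1-1.0800^6) = -0.08000/-0.5869 = 0.1363
P_K = P₀×ρ^K = 0.1363 × 1.0800^5 = 0.1363 × 1.4693 = 0.2003
λ_eff = λ(1-P_K) = 5.4 × (1 - 0.2003) = 5.4 × 0.7997 = 4.3184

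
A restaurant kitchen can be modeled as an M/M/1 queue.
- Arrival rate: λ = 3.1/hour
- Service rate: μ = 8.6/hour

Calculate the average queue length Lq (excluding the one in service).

ρ = λ/μ = 3.1/8.6 = 0.3605
For M/M/1: Lq = λ²/(μ(μ-λ))
Lq = 9.61/(8.6 × 5.50)
Lq = 0.2032 orders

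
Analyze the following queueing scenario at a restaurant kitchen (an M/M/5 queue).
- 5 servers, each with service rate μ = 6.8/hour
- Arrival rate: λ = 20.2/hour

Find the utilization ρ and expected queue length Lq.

Traffic intensity: ρ = λ/(cμ) = 20.2/(5×6.8) = 0.5941
Since ρ = 0.5941 < 1, system is stable.
Offered load a = λ/μ = cρ = 20.2/6.8 = 2.9706
P₀ = [ Σₙ₌₀^4 aⁿ/n! + a^5/(5!(1-ρ)) ]⁻¹
Σ = a^0/0! + a^1/1! + a^2/2! + a^3/3! + a^4/4! = 1.0000 + 2.9706 + 4.4122 + 4.3689 + 3.2446 = 15.9963
a^5/(5!(1-ρ)) = 231.3195/(120 × 0.40588) = 4.7493
P₀ = 1/(15.9963 + 4.7493) = 0.04820
Lq = P₀·a^5·ρ / (5!(1-ρ)²) = 0.048203 × 231.3195 × 0.59412 / (120 × 0.16474) = 0.3351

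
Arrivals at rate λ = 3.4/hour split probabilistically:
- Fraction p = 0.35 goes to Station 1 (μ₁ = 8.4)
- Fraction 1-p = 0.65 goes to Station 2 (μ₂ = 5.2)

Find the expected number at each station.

Effective rates: λ₁ = 3.4×0.35 = 1.19, λ₂ = 3.4×0.65 = 2.21
Station 1: ρ₁ = 1.19/8.4 = 0.141667, L₁ = ρ₁/(1-ρ₁) = 0.141667/(1-0.141667) = 0.1650
Station 2: ρ₂ = 2.21/5.2 = 0.4250, L₂ = ρ₂/(1-ρ₂) = 0.4250/(1-0.4250) = 0.7391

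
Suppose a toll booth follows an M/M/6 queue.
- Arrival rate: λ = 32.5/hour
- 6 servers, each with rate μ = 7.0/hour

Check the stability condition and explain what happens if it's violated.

Stability requires ρ = λ/(cμ) < 1
ρ = 32.5/(6 × 7.0) = 32.5/42.00 = 0.7738
Since 0.7738 < 1, the system is STABLE.
The servers are busy 77.38% of the time.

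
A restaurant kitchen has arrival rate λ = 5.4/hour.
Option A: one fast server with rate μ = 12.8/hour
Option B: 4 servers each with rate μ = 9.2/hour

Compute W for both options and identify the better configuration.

Option A: single server μ = 12.8 (M/M/1)
  ρ_A = 5.4/12.8 = 0.4219
  W_A = 1/(μ-λ) = 1/(12.8-5.4) = 1/7.40 = 0.1351

Option B: 4 servers μ = 9.2 (M/M/4)
  ρ_B = λ/(cμ) = 5.4/(4×9.2) = 0.1467
  Offered load a = λ/μ = cρ = 5.4/9.2 = 0.5870
  P₀ = [ Σₙ₌₀^3 aⁿ/n! + a^4/(4!(1-ρ)) ]⁻¹
  Σ = a^0/0! + a^1/1! + a^2/2! + a^3/3! = 1.0000 + 0.58696 + 0.17226 + 0.033703 = 1.7929
  a^4/(4!(1-ρ)) = 0.1187/(24 × 0.8533) = 0.005796
  P₀ = 1/(1.7929 + 0.005796) = 0.5560
  Lq = P₀·a^4·ρ / (4!(1-ρ)²) = 0.555953 × 0.118693 × 0.146739 / (24 × 0.728054) = 0.0005542
  Wq_B = Lq/λ = 0.0005542/5.4 = 0.0001026
  W_B = Wq_B + 1/μ = 0.0001026 + 0.1087 = 0.1088

Since W_B = 0.1088 < W_A = 0.1351, Option B (multiple servers) has the shorter time in system.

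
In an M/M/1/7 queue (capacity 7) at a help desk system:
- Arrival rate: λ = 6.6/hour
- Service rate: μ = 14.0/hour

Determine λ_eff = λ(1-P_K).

ρ = λ/μ = 6.6/14.0 = 0.47143
P₀ = (1-ρ)/(1-ρ^(K+1)) = (1-0.47143)/(1-0.47143^8) = 0.5286/0.9976 = 0.5299
P_K = P₀×ρ^K = 0.5299 × 0.47143^7 = 0.5299 × 0.005175 = 0.002742
λ_eff = λ(1-P_K) = 6.6 × (1 - 0.002742) = 6.6 × 0.99726 = 6.5819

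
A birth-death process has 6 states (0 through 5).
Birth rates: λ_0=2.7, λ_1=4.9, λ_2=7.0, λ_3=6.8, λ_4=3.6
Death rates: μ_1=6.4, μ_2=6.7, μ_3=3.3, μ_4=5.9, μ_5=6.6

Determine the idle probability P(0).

Ratios P(n)/P(0) = (λ₀···λₙ₋₁)/(μ₁···μₙ):
P(1)/P(0) = (2.7)/(6.4) = 0.4219
P(2)/P(0) = (2.7×4.9)/(6.4×6.7) = 0.3085
P(3)/P(0) = (2.7×4.9×7.0)/(6.4×6.7×3.3) = 0.6545
P(4)/P(0) = (2.7×4.9×7.0×6.8)/(6.4×6.7×3.3×5.9) = 0.7543
P(5)/P(0) = (2.7×4.9×7.0×6.8×3.6)/(6.4×6.7×3.3×5.9×6.6) = 0.4114

Normalization: ∑ P(n) = 1
P(0) × (1.0000 + 0.4219 + 0.3085 + 0.6545 + 0.7543 + 0.4114) = 1
P(0) × 3.5506 = 1
P(0) = 1/3.5506 = 0.2816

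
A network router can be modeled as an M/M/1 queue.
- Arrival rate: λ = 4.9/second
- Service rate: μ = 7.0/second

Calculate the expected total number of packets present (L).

ρ = λ/μ = 4.9/7.0 = 0.7000
For M/M/1: L = λ/(μ-λ)
L = 4.9/(7.0-4.9) = 4.9/2.10
L = 2.3333 packets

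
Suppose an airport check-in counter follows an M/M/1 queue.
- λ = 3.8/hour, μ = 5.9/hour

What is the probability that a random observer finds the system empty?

ρ = λ/μ = 3.8/5.9 = 0.6441
P(0) = 1 - ρ = 1 - 0.6441 = 0.3559
The server is idle 35.59% of the time.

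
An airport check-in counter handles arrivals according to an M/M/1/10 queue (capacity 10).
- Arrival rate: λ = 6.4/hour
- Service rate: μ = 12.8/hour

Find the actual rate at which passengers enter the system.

ρ = λ/μ = 6.4/12.8 = 0.5000
P₀ = (1-ρ)/(1-ρ^(K+1)) = (1-0.5000)/(1-0.5000^11) = 0.50000/0.99951 = 0.5002
P_K = P₀×ρ^K = 0.5002 × 0.5000^10 = 0.5002 × 0.0009766 = 0.0004885
λ_eff = λ(1-P_K) = 6.4 × (1 - 0.0004885) = 6.4 × 0.99951 = 6.3969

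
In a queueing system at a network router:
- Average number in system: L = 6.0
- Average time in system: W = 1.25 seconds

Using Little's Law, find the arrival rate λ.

Little's Law: L = λW, so λ = L/W
λ = 6.0/1.25 = 4.8000 packets/second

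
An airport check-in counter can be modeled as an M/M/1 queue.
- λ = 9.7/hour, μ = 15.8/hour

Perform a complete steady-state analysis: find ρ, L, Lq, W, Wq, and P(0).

Step 1: ρ = λ/μ = 9.7/15.8 = 0.6139
Step 2: L = λ/(μ-λ) = 9.7/6.10 = 1.5902
Step 3: Lq = λ²/(μ(μ-λ)) = 94.09/(15.8×6.10) = 0.9762
Step 4: W = 1/(μ-λ) = 1/6.10 = 0.163934
Step 5: Wq = λ/(μ(μ-λ)) = 9.7/(15.8×6.10) = 0.1006
Step 6: P(0) = 1-ρ = 0.3861
Verify: L = λW = 9.7×0.163934 = 1.5902 ✔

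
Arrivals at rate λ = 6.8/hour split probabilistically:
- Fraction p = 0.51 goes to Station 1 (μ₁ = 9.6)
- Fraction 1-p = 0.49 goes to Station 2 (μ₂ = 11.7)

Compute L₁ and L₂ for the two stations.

Effective rates: λ₁ = 6.8×0.51 = 3.468, λ₂ = 6.8×0.49 = 3.332
Station 1: ρ₁ = 3.468/9.6 = 0.36125, L₁ = ρ₁/(1-ρ₁) = 0.36125/(1-0.36125) = 0.5656
Station 2: ρ₂ = 3.332/11.7 = 0.2848, L₂ = ρ₂/(1-ρ₂) = 0.2848/(1-0.2848) = 0.3982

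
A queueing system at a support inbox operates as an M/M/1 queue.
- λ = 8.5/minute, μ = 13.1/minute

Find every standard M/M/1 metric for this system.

Step 1: ρ = λ/μ = 8.5/13.1 = 0.6489
Step 2: L = λ/(μ-λ) = 8.5/4.60 = 1.8478
Step 3: Lq = λ²/(μ(μ-λ)) = 72.25/(13.1×4.60) = 1.1990
Step 4: W = 1/(μ-λ) = 1/4.60 = 0.21739
Step 5: Wq = λ/(μ(μ-λ)) = 8.5/(13.1×4.60) = 0.1411
Step 6: P(0) = 1-ρ = 0.3511
Verify: L = λW = 8.5×0.21739 = 1.8478 ✔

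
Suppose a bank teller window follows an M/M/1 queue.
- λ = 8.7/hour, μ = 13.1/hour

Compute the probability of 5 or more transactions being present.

ρ = λ/μ = 8.7/13.1 = 0.6641
P(N ≥ n) = ρⁿ
P(N ≥ 5) = 0.6641^5
P(N ≥ 5) = 0.1292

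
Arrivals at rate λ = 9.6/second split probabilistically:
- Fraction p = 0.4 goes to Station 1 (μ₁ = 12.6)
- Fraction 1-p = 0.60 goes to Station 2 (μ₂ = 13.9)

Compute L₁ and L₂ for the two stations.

Effective rates: λ₁ = 9.6×0.4 = 3.84, λ₂ = 9.6×0.60 = 5.76
Station 1: ρ₁ = 3.84/12.6 = 0.3048, L₁ = ρ₁/(1-ρ₁) = 0.3048/(1-0.3048) = 0.4384
Station 2: ρ₂ = 5.76/13.9 = 0.41439, L₂ = ρ₂/(1-ρ₂) = 0.41439/(1-0.41439) = 0.7076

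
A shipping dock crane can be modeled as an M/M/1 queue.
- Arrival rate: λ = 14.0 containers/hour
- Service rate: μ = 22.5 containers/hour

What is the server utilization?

Server utilization: ρ = λ/μ
ρ = 14.0/22.5 = 0.6222
The server is busy 62.22% of the time.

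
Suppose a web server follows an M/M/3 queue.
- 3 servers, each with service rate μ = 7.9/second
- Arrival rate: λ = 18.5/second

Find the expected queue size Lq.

Traffic intensity: ρ = λ/(cμ) = 18.5/(3×7.9) = 0.7806
Since ρ = 0.7806 < 1, system is stable.
Offered load a = λ/μ = cρ = 18.5/7.9 = 2.3418
P₀ = [ Σₙ₌₀^2 aⁿ/n! + a^3/(3!(1-ρ)) ]⁻¹
Σ = a^0/0! + a^1/1! + a^2/2! = 1.0000 + 2.3418 + 2.7419 = 6.0837
a^3/(3!(1-ρ)) = 12.8420/(6 × 0.219409) = 9.7550
P₀ = 1/(6.0837 + 9.7550) = 0.06314
Lq = P₀·a^3·ρ / (3!(1-ρ)²) = 0.063136 × 12.8420 × 0.78059 / (6 × 0.048140) = 2.1912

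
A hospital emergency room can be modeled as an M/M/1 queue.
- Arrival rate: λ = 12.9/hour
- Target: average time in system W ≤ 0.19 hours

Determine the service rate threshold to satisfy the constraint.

For M/M/1: W = 1/(μ-λ)
Need W ≤ 0.19, so 1/(μ-λ) ≤ 0.19
μ - λ ≥ 1/0.19 = 5.2632
μ ≥ 12.9 + 5.2632 = 18.1632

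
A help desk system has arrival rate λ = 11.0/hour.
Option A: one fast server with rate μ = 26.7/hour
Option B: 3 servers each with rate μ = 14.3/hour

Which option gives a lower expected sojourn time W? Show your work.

Option A: single server μ = 26.7 (M/M/1)
  ρ_A = 11.0/26.7 = 0.4120
  W_A = 1/(μ-λ) = 1/(26.7-11.0) = 1/15.70 = 0.06369

Option B: 3 servers μ = 14.3 (M/M/3)
  ρ_B = λ/(cμ) = 11.0/(3×14.3) = 0.2564
  Offered load a = λ/μ = cρ = 11.0/14.3 = 0.7692
  P₀ = [ Σₙ₌₀^2 aⁿ/n! + a^3/(3!(1-ρ)) ]⁻¹
  Σ = a^0/0! + a^1/1! + a^2/2! = 1.0000 + 0.7692 + 0.2959 = 2.0651
  a^3/(3!(1-ρ)) = 0.4552/(6 × 0.7436) = 0.1020
  P₀ = 1/(2.0651 + 0.1020) = 0.4614
  Lq = P₀·a^3·ρ / (3!(1-ρ)²) = 0.4614 × 0.4552 × 0.2564 / (6 × 0.5529) = 0.01623
  Wq_B = Lq/λ = 0.016233/11.0 = 0.001476
  W_B = Wq_B + 1/μ = 0.001476 + 0.06993 = 0.07141

Since W_A = 0.06369 < W_B = 0.07141, Option A (single fast server) has the shorter time in system.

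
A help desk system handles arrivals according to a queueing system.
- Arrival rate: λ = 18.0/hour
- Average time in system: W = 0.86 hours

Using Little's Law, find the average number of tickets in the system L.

Little's Law: L = λW
L = 18.0 × 0.86 = 15.4800 tickets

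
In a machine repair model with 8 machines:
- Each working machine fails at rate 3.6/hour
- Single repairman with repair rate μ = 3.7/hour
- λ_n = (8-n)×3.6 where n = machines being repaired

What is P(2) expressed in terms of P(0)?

P(2)/P(0) = ∏_{i=0}^{2-1} λ_i/μ_{i+1}
= (8-0)×3.6/3.7 × (8-1)×3.6/3.7
= 53.0139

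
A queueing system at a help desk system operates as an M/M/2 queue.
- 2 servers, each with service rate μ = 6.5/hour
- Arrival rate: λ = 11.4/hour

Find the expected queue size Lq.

Traffic intensity: ρ = λ/(cμ) = 11.4/(2×6.5) = 0.8769
Since ρ = 0.8769 < 1, system is stable.
Offered load a = λ/μ = cρ = 11.4/6.5 = 1.7538
P₀ = [ Σₙ₌₀^1 aⁿ/n! + a^2/(2!(1-ρ)) ]⁻¹
Σ = a^0/0! + a^1/1! = 1.0000 + 1.7538 = 2.7538
a^2/(2!(1-ρ)) = 3.07598/(2 × 0.123077) = 12.4962
P₀ = 1/(2.7538 + 12.4962) = 0.06557
Lq = P₀·a^2·ρ / (2!(1-ρ)²) = 0.065574 × 3.0760 × 0.87692 / (2 × 0.015148) = 5.8384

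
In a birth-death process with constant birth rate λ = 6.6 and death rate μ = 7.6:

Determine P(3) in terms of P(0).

For constant rates: P(n)/P(0) = (λ/μ)^n
P(3)/P(0) = (6.6/7.6)^3 = 0.8684^3 = 0.6549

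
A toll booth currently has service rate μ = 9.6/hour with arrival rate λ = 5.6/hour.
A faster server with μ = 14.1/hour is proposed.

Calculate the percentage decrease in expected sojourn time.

System 1: ρ₁ = 5.6/9.6 = 0.5833, W₁ = 1/(9.6-5.6) = 0.25000
System 2: ρ₂ = 5.6/14.1 = 0.3972, W₂ = 1/(14.1-5.6) = 0.11765
Improvement: (W₁-W₂)/W₁ = (0.25000-0.11765)/0.25000 = 52.94%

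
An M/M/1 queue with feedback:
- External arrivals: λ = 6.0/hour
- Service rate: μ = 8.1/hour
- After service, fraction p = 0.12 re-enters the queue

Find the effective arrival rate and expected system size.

Effective arrival rate: λ_eff = λ/(1-p) = 6.0/(1-0.12) = 6.0/0.88 = 6.8182
ρ = λ_eff/μ = 6.8182/8.1 = 0.84175
L = ρ/(1-ρ) = 0.84175/(1-0.84175) = 5.3191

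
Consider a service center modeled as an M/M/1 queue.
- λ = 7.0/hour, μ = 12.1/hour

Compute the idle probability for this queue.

ρ = λ/μ = 7.0/12.1 = 0.5785
P(0) = 1 - ρ = 1 - 0.5785 = 0.4215
The server is idle 42.15% of the time.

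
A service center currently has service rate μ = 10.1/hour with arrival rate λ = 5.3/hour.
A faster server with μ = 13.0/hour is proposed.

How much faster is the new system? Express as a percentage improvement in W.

System 1: ρ₁ = 5.3/10.1 = 0.5248, W₁ = 1/(10.1-5.3) = 0.20833
System 2: ρ₂ = 5.3/13.0 = 0.4077, W₂ = 1/(13.0-5.3) = 0.12987
Improvement: (W₁-W₂)/W₁ = (0.20833-0.12987)/0.20833 = 37.66%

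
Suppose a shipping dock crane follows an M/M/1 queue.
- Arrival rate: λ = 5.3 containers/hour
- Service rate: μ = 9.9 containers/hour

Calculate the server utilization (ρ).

Server utilization: ρ = λ/μ
ρ = 5.3/9.9 = 0.5354
The server is busy 53.54% of the time.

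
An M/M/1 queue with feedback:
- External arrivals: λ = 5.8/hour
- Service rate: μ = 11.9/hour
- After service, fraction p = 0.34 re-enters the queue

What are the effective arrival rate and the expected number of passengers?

Effective arrival rate: λ_eff = λ/(1-p) = 5.8/(1-0.34) = 5.8/0.66 = 8.7879
ρ = λ_eff/μ = 8.7879/11.9 = 0.73848
L = ρ/(1-ρ) = 0.73848/(1-0.73848) = 2.8238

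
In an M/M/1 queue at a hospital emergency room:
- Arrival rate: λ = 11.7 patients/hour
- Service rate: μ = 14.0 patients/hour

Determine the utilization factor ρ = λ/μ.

Server utilization: ρ = λ/μ
ρ = 11.7/14.0 = 0.8357
The server is busy 83.57% of the time.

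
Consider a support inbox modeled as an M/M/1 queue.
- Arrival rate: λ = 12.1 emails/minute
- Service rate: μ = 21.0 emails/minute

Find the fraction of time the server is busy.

Server utilization: ρ = λ/μ
ρ = 12.1/21.0 = 0.5762
The server is busy 57.62% of the time.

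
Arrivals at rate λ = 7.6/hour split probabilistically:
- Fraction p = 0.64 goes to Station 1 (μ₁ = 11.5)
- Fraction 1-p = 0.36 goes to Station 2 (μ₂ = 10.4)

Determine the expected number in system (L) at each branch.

Effective rates: λ₁ = 7.6×0.64 = 4.864, λ₂ = 7.6×0.36 = 2.736
Station 1: ρ₁ = 4.864/11.5 = 0.42296, L₁ = ρ₁/(1-ρ₁) = 0.42296/(1-0.42296) = 0.7330
Station 2: ρ₂ = 2.736/10.4 = 0.2631, L₂ = ρ₂/(1-ρ₂) = 0.2631/(1-0.2631) = 0.3570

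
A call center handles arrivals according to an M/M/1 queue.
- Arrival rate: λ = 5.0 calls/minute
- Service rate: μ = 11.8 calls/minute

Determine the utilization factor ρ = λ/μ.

Server utilization: ρ = λ/μ
ρ = 5.0/11.8 = 0.4237
The server is busy 42.37% of the time.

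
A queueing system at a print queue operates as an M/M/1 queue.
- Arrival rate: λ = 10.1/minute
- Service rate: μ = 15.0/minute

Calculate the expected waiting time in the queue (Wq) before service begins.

First, compute utilization: ρ = λ/μ = 10.1/15.0 = 0.6733
For M/M/1: Wq = λ/(μ(μ-λ))
Wq = 10.1/(15.0 × (15.0-10.1))
Wq = 10.1/(15.0 × 4.90)
Wq = 0.1374 minutes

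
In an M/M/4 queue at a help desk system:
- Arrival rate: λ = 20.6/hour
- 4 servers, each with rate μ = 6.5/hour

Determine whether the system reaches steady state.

Stability requires ρ = λ/(cμ) < 1
ρ = 20.6/(4 × 6.5) = 20.6/26.00 = 0.7923
Since 0.7923 < 1, the system is STABLE.
The servers are busy 79.23% of the time.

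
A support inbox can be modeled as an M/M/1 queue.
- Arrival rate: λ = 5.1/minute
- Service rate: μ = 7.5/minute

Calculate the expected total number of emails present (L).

ρ = λ/μ = 5.1/7.5 = 0.6800
For M/M/1: L = λ/(μ-λ)
L = 5.1/(7.5-5.1) = 5.1/2.40
L = 2.1250 emails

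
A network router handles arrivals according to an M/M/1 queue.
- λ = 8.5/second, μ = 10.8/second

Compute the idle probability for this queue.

ρ = λ/μ = 8.5/10.8 = 0.7870
P(0) = 1 - ρ = 1 - 0.7870 = 0.2130
The server is idle 21.30% of the time.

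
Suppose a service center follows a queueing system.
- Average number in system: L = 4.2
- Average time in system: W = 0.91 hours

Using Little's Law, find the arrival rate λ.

Little's Law: L = λW, so λ = L/W
λ = 4.2/0.91 = 4.6154 customers/hour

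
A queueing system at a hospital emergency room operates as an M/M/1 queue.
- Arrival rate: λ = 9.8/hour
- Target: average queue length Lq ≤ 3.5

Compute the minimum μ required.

For M/M/1: Lq = λ²/(μ(μ-λ))
Need Lq ≤ 3.5, i.e. μ(μ-λ) ≥ λ²/3.5
μ² - 9.8μ - 96.04/3.5 ≥ 0  →  μ² - 9.8μ - 27.4400 ≥ 0
Quadratic formula (positive root): μ = [λ + √(λ² + 4×27.4400)]/2
Discriminant: 96.04 + 4×27.4400 = 205.8000, √205.8000 = 14.3457
μ ≥ (9.8 + 14.3457)/2 = 12.0729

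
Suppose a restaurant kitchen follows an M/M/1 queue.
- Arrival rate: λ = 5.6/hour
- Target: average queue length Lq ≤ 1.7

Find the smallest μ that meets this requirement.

For M/M/1: Lq = λ²/(μ(μ-λ))
Need Lq ≤ 1.7, i.e. μ(μ-λ) ≥ λ²/1.7
μ² - 5.6μ - 31.36/1.7 ≥ 0  →  μ² - 5.6μ - 18.44706 ≥ 0
Quadratic formula (positive root): μ = [λ + √(λ² + 4×18.44706)]/2
Discriminant: 31.36 + 4×18.44706 = 105.1482, √105.1482 = 10.2542
μ ≥ (5.6 + 10.2542)/2 = 7.9271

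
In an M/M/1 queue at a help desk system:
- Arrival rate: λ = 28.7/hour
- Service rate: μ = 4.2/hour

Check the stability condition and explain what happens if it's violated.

Stability requires ρ = λ/(cμ) < 1
ρ = 28.7/(1 × 4.2) = 28.7/4.20 = 6.8333
Since 6.8333 ≥ 1, the system is UNSTABLE.
Queue grows without bound. Need μ > λ = 28.7.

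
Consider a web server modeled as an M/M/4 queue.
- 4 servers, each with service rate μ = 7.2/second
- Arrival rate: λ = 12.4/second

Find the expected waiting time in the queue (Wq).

Traffic intensity: ρ = λ/(cμ) = 12.4/(4×7.2) = 0.4306
Since ρ = 0.4306 < 1, system is stable.
Offered load a = λ/μ = cρ = 12.4/7.2 = 1.7222
P₀ = [ Σₙ₌₀^3 aⁿ/n! + a^4/(4!(1-ρ)) ]⁻¹
Σ = a^0/0! + a^1/1! + a^2/2! + a^3/3! = 1.0000 + 1.7222 + 1.4830 + 0.8514 = 5.0566
a^4/(4!(1-ρ)) = 8.7974/(24 × 0.56944) = 0.6437
P₀ = 1/(5.0566 + 0.6437) = 0.1754
Lq = P₀·a^4·ρ / (4!(1-ρ)²) = 0.17543 × 8.7974 × 0.43056 / (24 × 0.32427) = 0.08538
Wq = Lq/λ = 0.085383/12.4 = 0.006886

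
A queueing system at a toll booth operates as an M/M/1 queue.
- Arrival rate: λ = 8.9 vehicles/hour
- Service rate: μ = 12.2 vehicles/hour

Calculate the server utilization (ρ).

Server utilization: ρ = λ/μ
ρ = 8.9/12.2 = 0.7295
The server is busy 72.95% of the time.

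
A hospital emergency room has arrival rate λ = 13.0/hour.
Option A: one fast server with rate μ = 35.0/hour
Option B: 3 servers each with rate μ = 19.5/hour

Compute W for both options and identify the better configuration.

Option A: single server μ = 35.0 (M/M/1)
  ρ_A = 13.0/35.0 = 0.3714
  W_A = 1/(μ-λ) = 1/(35.0-13.0) = 1/22.00 = 0.04545

Option B: 3 servers μ = 19.5 (M/M/3)
  ρ_B = λ/(cμ) = 13.0/(3×19.5) = 0.2222
  Offered load a = λ/μ = cρ = 13.0/19.5 = 0.6667
  P₀ = [ Σₙ₌₀^2 aⁿ/n! + a^3/(3!(1-ρ)) ]⁻¹
  Σ = a^0/0! + a^1/1! + a^2/2! = 1.0000 + 0.6667 + 0.2222 = 1.8889
  a^3/(3!(1-ρ)) = 0.2963/(6 × 0.7778) = 0.06349
  P₀ = 1/(1.8889 + 0.06349) = 0.5122
  Lq = P₀·a^3·ρ / (3!(1-ρ)²) = 0.51220 × 0.29630 × 0.22222 / (6 × 0.60494) = 0.009292
  Wq_B = Lq/λ = 0.0092915/13.0 = 0.00071473
  W_B = Wq_B + 1/μ = 0.00071473 + 0.051282 = 0.05200

Since W_A = 0.04545 < W_B = 0.05200, Option A (single fast server) has the shorter time in system.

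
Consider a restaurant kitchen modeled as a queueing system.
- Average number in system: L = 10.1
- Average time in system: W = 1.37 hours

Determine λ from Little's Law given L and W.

Little's Law: L = λW, so λ = L/W
λ = 10.1/1.37 = 7.3723 orders/hour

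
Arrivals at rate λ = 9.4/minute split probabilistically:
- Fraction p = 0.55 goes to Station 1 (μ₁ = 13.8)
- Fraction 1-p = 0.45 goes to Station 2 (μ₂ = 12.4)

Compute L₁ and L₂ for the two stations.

Effective rates: λ₁ = 9.4×0.55 = 5.17, λ₂ = 9.4×0.45 = 4.23
Station 1: ρ₁ = 5.17/13.8 = 0.37464, L₁ = ρ₁/(1-ρ₁) = 0.37464/(1-0.37464) = 0.5991
Station 2: ρ₂ = 4.23/12.4 = 0.3411, L₂ = ρ₂/(1-ρ₂) = 0.3411/(1-0.3411) = 0.5177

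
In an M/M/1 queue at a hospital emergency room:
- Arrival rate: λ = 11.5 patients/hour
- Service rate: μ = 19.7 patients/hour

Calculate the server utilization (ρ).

Server utilization: ρ = λ/μ
ρ = 11.5/19.7 = 0.5838
The server is busy 58.38% of the time.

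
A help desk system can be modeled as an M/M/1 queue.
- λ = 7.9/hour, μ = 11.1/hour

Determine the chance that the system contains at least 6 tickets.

ρ = λ/μ = 7.9/11.1 = 0.7117
P(N ≥ n) = ρⁿ
P(N ≥ 6) = 0.7117^6
P(N ≥ 6) = 0.1300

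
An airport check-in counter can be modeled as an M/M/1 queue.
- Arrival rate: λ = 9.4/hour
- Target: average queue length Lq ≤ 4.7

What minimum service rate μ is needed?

For M/M/1: Lq = λ²/(μ(μ-λ))
Need Lq ≤ 4.7, i.e. μ(μ-λ) ≥ λ²/4.7
μ² - 9.4μ - 88.36/4.7 ≥ 0  →  μ² - 9.4μ - 18.8000 ≥ 0
Quadratic formula (positive root): μ = [λ + √(λ² + 4×18.8000)]/2
Discriminant: 88.36 + 4×18.8000 = 163.5600, √163.5600 = 12.7891
μ ≥ (9.4 + 12.7891)/2 = 11.0945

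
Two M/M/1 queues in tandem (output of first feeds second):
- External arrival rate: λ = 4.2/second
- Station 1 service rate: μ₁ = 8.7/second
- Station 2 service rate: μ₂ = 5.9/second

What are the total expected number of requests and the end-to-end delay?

By Jackson's theorem, each station behaves as independent M/M/1.
Station 1: ρ₁ = 4.2/8.7 = 0.4828, L₁ = ρ₁/(1-ρ₁) = λ/(μ₁-λ) = 4.2/4.50 = 0.9333
Station 2: ρ₂ = 4.2/5.9 = 0.7119, L₂ = ρ₂/(1-ρ₂) = λ/(μ₂-λ) = 4.2/1.70 = 2.4706
Total: L = L₁ + L₂ = 0.9333 + 2.4706 = 3.4039
W = L/λ = 3.4039/4.2 = 0.8105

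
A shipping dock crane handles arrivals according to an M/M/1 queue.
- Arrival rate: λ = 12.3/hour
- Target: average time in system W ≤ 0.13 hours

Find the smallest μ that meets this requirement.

For M/M/1: W = 1/(μ-λ)
Need W ≤ 0.13, so 1/(μ-λ) ≤ 0.13
μ - λ ≥ 1/0.13 = 7.6923
μ ≥ 12.3 + 7.6923 = 19.9923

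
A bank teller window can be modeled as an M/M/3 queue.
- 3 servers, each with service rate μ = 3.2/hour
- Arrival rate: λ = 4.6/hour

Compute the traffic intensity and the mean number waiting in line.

Traffic intensity: ρ = λ/(cμ) = 4.6/(3×3.2) = 0.4792
Since ρ = 0.4792 < 1, system is stable.
Offered load a = λ/μ = cρ = 4.6/3.2 = 1.4375
P₀ = [ Σₙ₌₀^2 aⁿ/n! + a^3/(3!(1-ρ)) ]⁻¹
Σ = a^0/0! + a^1/1! + a^2/2! = 1.0000 + 1.4375 + 1.0332 = 3.4707
a^3/(3!(1-ρ)) = 2.97046/(6 × 0.520833) = 0.9505
P₀ = 1/(3.4707 + 0.9505) = 0.2262
Lq = P₀·a^3·ρ / (3!(1-ρ)²) = 0.2262 × 2.9705 × 0.4792 / (6 × 0.2713) = 0.1978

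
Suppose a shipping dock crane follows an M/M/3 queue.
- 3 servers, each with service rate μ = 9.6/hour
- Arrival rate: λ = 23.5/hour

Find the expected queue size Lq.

Traffic intensity: ρ = λ/(cμ) = 23.5/(3×9.6) = 0.8160
Since ρ = 0.8160 < 1, system is stable.
Offered load a = λ/μ = cρ = 23.5/9.6 = 2.4479
P₀ = [ Σₙ₌₀^2 aⁿ/n! + a^3/(3!(1-ρ)) ]⁻¹
Σ = a^0/0! + a^1/1! + a^2/2! = 1.00000 + 2.44792 + 2.99615 = 6.4441
a^3/(3!(1-ρ)) = 14.6686/(6 × 0.184028) = 13.2848
P₀ = 1/(6.4441 + 13.2848) = 0.05069
Lq = P₀·a^3·ρ / (3!(1-ρ)²) = 0.050687 × 14.6686 × 0.81597 / (6 × 0.033866) = 2.9857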